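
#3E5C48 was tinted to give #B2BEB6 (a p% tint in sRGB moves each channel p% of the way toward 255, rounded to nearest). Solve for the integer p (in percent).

60%

#3E5C48 is rgb(62, 92, 72); #B2BEB6 is rgb(178, 190, 182).
On the R channel (widest range): 178 ≈ 62 + (p/100)(255 − 62), so p ≈ 100×(178 − 62)/(255 − 62) = 11600/193 = 60.10.
p = 60 reproduces all three channels after rounding.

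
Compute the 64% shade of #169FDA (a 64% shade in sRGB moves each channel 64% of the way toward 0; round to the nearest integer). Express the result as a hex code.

#08394E

#169FDA is rgb(22, 159, 218).
Per channel, c → c + 0.64(0 − c):
  R: 22 + 0.64×(0−22) = 22 − 14.08 = 7.92 → 8
  G: 159 − 101.76 = 57.24 → 57
  B: 218 + 0.64×(0−218) = 218 − 139.52 = 78.48 → 78
rgb(8, 57, 78) = #08394E.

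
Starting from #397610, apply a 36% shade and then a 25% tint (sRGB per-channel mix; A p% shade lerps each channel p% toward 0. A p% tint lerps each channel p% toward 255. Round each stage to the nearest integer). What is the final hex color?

#5B7947

#397610 is rgb(57, 118, 16).
Per channel, c → c + 0.36(0 − c):
  R: 57 − 20.52 = 36.48 → 36
  G: 118 + 0.36×(0−118) = 118 − 42.48 = 75.52 → 76
  B: 16 − 5.76 = 10.24 → 10
After the shade: rgb(36, 76, 10) = #244C0A.
Per channel, c → c + 0.25(255 − c):
  R: 36 + 54.75 = 90.75 → 91
  G: 76 + 0.25×(255−76) = 76 + 44.75 = 120.75 → 121
  B: 10 + 0.25×(255−10) = 10 + 61.25 = 71.25 → 71
rgb(91, 121, 71) = #5B7947.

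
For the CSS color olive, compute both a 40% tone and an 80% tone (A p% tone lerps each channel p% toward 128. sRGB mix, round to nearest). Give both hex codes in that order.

CSS olive is rgb(128, 128, 0).
40% tone:
  R: 128 + 0 = 128 → 128
  G: 128 + 0 = 128 → 128
  B: 0 + 0.4×(128−0) = 0 + 51.2 = 51.2 → 51
  → #808033
80% tone:
  R: 128 + 0 = 128 → 128
  G: 128 + 0.8×(128−128) = 128 + 0 = 128 → 128
  B: 0 + 102.4 = 102.4 → 102
  → #808066

#808033, #808066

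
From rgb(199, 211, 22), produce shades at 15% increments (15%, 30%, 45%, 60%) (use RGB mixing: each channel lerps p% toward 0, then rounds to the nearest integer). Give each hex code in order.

#A9B313, #8B940F, #6D740C, #505409

15%: (199 − 29.85 = 169.15→169, 211 − 31.65 = 179.35→179, 22 − 3.3 = 18.7→19) → #A9B313
30%: (199 − 59.7 = 139.3→139, 211 − 63.3 = 147.7→148, 22 − 6.6 = 15.4→15) → #8B940F
45%: (199 − 89.55 = 109.45→109, 211 − 94.95 = 116.05→116, 22 − 9.9 = 12.1→12) → #6D740C
60%: (199 − 119.4 = 79.6→80, 211 − 126.6 = 84.4→84, 22 − 13.2 = 8.8→9) → #505409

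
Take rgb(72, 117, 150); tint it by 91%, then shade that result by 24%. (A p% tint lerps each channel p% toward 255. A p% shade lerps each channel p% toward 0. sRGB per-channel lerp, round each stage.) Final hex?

Per channel, c → c + 0.91(255 − c):
  R: 72 + 166.53 = 238.53 → 239
  G: 117 + 0.91×(255−117) = 117 + 125.58 = 242.58 → 243
  B: 150 + 0.91×(255−150) = 150 + 95.55 = 245.55 → 246
After the tint: rgb(239, 243, 246) = #EFF3F6.
Per channel, c → c + 0.24(0 − c):
  R: 239 − 57.36 = 181.64 → 182
  G: 243 − 58.32 = 184.68 → 185
  B: 246 + 0.24×(0−246) = 246 − 59.04 = 186.96 → 187
rgb(182, 185, 187) = #B6B9BB.

#B6B9BB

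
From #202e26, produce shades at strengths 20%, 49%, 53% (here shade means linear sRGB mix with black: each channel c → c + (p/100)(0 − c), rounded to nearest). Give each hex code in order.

#202e26 is rgb(32, 46, 38).
20%: (32 − 6.4 = 25.6→26, 46 − 9.2 = 36.8→37, 38 − 7.6 = 30.4→30) → #1a251e
49%: (32 − 15.68 = 16.32→16, 46 − 22.54 = 23.46→23, 38 − 18.62 = 19.38→19) → #101713
53%: (32 − 16.96 = 15.04→15, 46 − 24.38 = 21.62→22, 38 − 20.14 = 17.86→18) → #0f1612

#1a251e, #101713, #0f1612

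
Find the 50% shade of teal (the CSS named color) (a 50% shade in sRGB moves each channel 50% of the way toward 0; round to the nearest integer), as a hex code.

#004040

CSS teal is rgb(0, 128, 128).
Lerp each channel 50% toward 0:
  R: 0 + 0 = 0 → 0
  G: 128 + 0.5×(0−128) = 128 − 64 = 64 → 64
  B: 128 − 64 = 64 → 64
rgb(0, 64, 64) = #004040.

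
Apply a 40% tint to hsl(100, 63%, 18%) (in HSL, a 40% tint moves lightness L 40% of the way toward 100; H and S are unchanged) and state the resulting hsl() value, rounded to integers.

L moves 40% from 18 toward 100: 18 + 32.8 = 50.8 → 51.
H and S are unchanged.

hsl(100, 63%, 51%)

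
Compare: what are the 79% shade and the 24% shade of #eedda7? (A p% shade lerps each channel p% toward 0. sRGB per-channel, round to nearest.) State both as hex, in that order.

#eedda7 is rgb(238, 221, 167).
79% shade:
  R: 238 + 0.79×(0−238) = 238 − 188.02 = 49.98 → 50
  G: 221 + 0.79×(0−221) = 221 − 174.59 = 46.41 → 46
  B: 167 − 131.93 = 35.07 → 35
  → #322e23
24% shade:
  R: 238 + 0.24×(0−238) = 238 − 57.12 = 180.88 → 181
  G: 221 − 53.04 = 167.96 → 168
  B: 167 + 0.24×(0−167) = 167 − 40.08 = 126.92 → 127
  → #b5a87f

#322e23, #b5a87f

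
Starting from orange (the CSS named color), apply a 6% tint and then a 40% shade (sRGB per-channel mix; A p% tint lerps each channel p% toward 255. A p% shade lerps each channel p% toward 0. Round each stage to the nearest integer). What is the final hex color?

CSS orange is rgb(255, 165, 0).
Per channel, c → c + 0.06(255 − c):
  R: 255 + 0 = 255 → 255
  G: 165 + 0.06×(255−165) = 165 + 5.4 = 170.4 → 170
  B: 0 + 0.06×(255−0) = 0 + 15.3 = 15.3 → 15
After the tint: rgb(255, 170, 15) = #FFAA0F.
Per channel, c → c + 0.4(0 − c):
  R: 255 + 0.4×(0−255) = 255 − 102 = 153 → 153
  G: 170 + 0.4×(0−170) = 170 − 68 = 102 → 102
  B: 15 + 0.4×(0−15) = 15 − 6 = 9 → 9
rgb(153, 102, 9) = #996609.

#996609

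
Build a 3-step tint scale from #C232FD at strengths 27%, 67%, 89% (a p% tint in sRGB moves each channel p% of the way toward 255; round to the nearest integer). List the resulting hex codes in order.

#C232FD is rgb(194, 50, 253).
27%: (194 + 16.47 = 210.47→210, 50 + 55.35 = 105.35→105, 253 + 0.54 = 253.54→254) → #D269FE
67%: (194 + 40.87 = 234.87→235, 50 + 137.35 = 187.35→187, 253 + 1.34 = 254.34→254) → #EBBBFE
89%: (194 + 54.29 = 248.29→248, 50 + 182.45 = 232.45→232, 253 + 1.78 = 254.78→255) → #F8E8FF

#D269FE, #EBBBFE, #F8E8FF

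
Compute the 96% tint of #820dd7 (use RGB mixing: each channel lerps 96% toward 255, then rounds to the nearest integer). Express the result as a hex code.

#820dd7 is rgb(130, 13, 215).
Lerp each channel 96% toward 255:
  R: 130 + 0.96×(255−130) = 130 + 120 = 250 → 250
  G: 13 + 0.96×(255−13) = 13 + 232.32 = 245.32 → 245
  B: 215 + 0.96×(255−215) = 215 + 38.4 = 253.4 → 253
rgb(250, 245, 253) = #faf5fd.

#faf5fd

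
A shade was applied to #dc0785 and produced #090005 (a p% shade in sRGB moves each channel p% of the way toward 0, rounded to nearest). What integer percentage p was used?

#dc0785 is rgb(220, 7, 133); #090005 is rgb(9, 0, 5).
On the R channel (widest range): 9 ≈ 220 + (p/100)(0 − 220), so p ≈ 100×(9 − 220)/(0 − 220) = -21100/-220 = 95.91.
p = 96 reproduces all three channels after rounding.

96%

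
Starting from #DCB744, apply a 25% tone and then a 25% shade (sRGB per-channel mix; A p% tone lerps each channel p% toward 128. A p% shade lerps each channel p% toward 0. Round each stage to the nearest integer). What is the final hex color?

#DCB744 is rgb(220, 183, 68).
A 25% tone moves each channel 25% toward 128:
  R: 220 − 23 = 197 → 197
  G: 183 + 0.25×(128−183) = 183 − 13.75 = 169.25 → 169
  B: 68 + 0.25×(128−68) = 68 + 15 = 83 → 83
After the tone: rgb(197, 169, 83) = #C5A953.
Per channel, c → c + 0.25(0 − c):
  R: 197 − 49.25 = 147.75 → 148
  G: 169 + 0.25×(0−169) = 169 − 42.25 = 126.75 → 127
  B: 83 + 0.25×(0−83) = 83 − 20.75 = 62.25 → 62
rgb(148, 127, 62) = #947F3E.

#947F3E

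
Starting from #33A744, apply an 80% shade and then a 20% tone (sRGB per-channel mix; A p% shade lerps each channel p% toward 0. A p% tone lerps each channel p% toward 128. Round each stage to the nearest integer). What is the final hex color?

#223425

#33A744 is rgb(51, 167, 68).
Lerp each channel 80% toward 0:
  R: 51 − 40.8 = 10.2 → 10
  G: 167 − 133.6 = 33.4 → 33
  B: 68 + 0.8×(0−68) = 68 − 54.4 = 13.6 → 14
After the shade: rgb(10, 33, 14) = #0A210E.
Lerp each channel 20% toward 128:
  R: 10 + 0.2×(128−10) = 10 + 23.6 = 33.6 → 34
  G: 33 + 0.2×(128−33) = 33 + 19 = 52 → 52
  B: 14 + 0.2×(128−14) = 14 + 22.8 = 36.8 → 37
rgb(34, 52, 37) = #223425.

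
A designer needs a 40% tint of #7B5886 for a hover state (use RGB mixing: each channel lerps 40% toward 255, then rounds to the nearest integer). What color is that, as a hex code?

#B09BB6

#7B5886 is rgb(123, 88, 134).
Per channel, c → c + 0.4(255 − c):
  R: 123 + 52.8 = 175.8 → 176
  G: 88 + 0.4×(255−88) = 88 + 66.8 = 154.8 → 155
  B: 134 + 0.4×(255−134) = 134 + 48.4 = 182.4 → 182
rgb(176, 155, 182) = #B09BB6.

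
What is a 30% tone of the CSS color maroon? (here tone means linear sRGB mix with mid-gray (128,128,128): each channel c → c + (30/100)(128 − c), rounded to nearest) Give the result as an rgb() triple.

rgb(128, 38, 38)

CSS maroon is rgb(128, 0, 0).
Lerp each channel 30% toward 128:
  R: 128 + 0.3×(128−128) = 128 + 0 = 128 → 128
  G: 0 + 0.3×(128−0) = 0 + 38.4 = 38.4 → 38
  B: 0 + 38.4 = 38.4 → 38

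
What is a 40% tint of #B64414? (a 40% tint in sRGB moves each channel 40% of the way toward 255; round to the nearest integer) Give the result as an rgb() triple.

rgb(211, 143, 114)

#B64414 is rgb(182, 68, 20).
A 40% tint moves each channel 40% toward 255:
  R: 182 + 0.4×(255−182) = 182 + 29.2 = 211.2 → 211
  G: 68 + 74.8 = 142.8 → 143
  B: 20 + 0.4×(255−20) = 20 + 94 = 114 → 114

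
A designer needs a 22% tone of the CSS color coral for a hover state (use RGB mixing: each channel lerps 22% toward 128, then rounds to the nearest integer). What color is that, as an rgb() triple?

rgb(227, 127, 91)

CSS coral is rgb(255, 127, 80).
A 22% tone moves each channel 22% toward 128:
  R: 255 + 0.22×(128−255) = 255 − 27.94 = 227.06 → 227
  G: 127 + 0.22 = 127.22 → 127
  B: 80 + 0.22×(128−80) = 80 + 10.56 = 90.56 → 91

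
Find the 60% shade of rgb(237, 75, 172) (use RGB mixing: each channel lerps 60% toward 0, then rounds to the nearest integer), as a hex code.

Lerp each channel 60% toward 0:
  R: 237 + 0.6×(0−237) = 237 − 142.2 = 94.8 → 95
  G: 75 + 0.6×(0−75) = 75 − 45 = 30 → 30
  B: 172 − 103.2 = 68.8 → 69
rgb(95, 30, 69) = #5f1e45.

#5f1e45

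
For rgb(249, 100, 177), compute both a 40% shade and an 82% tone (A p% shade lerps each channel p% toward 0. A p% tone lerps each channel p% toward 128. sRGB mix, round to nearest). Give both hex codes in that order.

#953C6A, #967B89

40% shade:
  R: 249 + 0.4×(0−249) = 249 − 99.6 = 149.4 → 149
  G: 100 − 40 = 60 → 60
  B: 177 + 0.4×(0−177) = 177 − 70.8 = 106.2 → 106
  → #953C6A
82% tone:
  R: 249 + 0.82×(128−249) = 249 − 99.22 = 149.78 → 150
  G: 100 + 22.96 = 122.96 → 123
  B: 177 + 0.82×(128−177) = 177 − 40.18 = 136.82 → 137
  → #967B89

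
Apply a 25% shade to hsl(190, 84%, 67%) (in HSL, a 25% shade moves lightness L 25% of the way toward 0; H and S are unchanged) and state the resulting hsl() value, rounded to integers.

hsl(190, 84%, 50%)

L moves 25% from 67 toward 0: 67 − 16.75 = 50.25 → 50.
H and S are unchanged.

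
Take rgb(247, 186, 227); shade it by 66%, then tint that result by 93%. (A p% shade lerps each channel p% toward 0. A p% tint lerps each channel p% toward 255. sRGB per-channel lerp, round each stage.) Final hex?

#f3f2f3

Per channel, c → c + 0.66(0 − c):
  R: 247 + 0.66×(0−247) = 247 − 163.02 = 83.98 → 84
  G: 186 + 0.66×(0−186) = 186 − 122.76 = 63.24 → 63
  B: 227 + 0.66×(0−227) = 227 − 149.82 = 77.18 → 77
After the shade: rgb(84, 63, 77) = #543f4d.
A 93% tint moves each channel 93% toward 255:
  R: 84 + 0.93×(255−84) = 84 + 159.03 = 243.03 → 243
  G: 63 + 178.56 = 241.56 → 242
  B: 77 + 165.54 = 242.54 → 243
rgb(243, 242, 243) = #f3f2f3.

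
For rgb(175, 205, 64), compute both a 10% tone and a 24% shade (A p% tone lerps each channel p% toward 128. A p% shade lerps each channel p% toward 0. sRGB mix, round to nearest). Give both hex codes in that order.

10% tone:
  R: 175 − 4.7 = 170.3 → 170
  G: 205 + 0.1×(128−205) = 205 − 7.7 = 197.3 → 197
  B: 64 + 0.1×(128−64) = 64 + 6.4 = 70.4 → 70
  → #AAC546
24% shade:
  R: 175 + 0.24×(0−175) = 175 − 42 = 133 → 133
  G: 205 − 49.2 = 155.8 → 156
  B: 64 − 15.36 = 48.64 → 49
  → #859C31

#AAC546, #859C31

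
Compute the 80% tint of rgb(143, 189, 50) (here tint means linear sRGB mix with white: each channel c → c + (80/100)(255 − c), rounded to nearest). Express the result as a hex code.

#e9f2d6

Lerp each channel 80% toward 255:
  R: 143 + 0.8×(255−143) = 143 + 89.6 = 232.6 → 233
  G: 189 + 52.8 = 241.8 → 242
  B: 50 + 0.8×(255−50) = 50 + 164 = 214 → 214
rgb(233, 242, 214) = #e9f2d6.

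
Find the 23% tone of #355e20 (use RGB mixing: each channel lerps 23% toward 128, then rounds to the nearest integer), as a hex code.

#466636

#355e20 is rgb(53, 94, 32).
A 23% tone moves each channel 23% toward 128:
  R: 53 + 17.25 = 70.25 → 70
  G: 94 + 7.82 = 101.82 → 102
  B: 32 + 22.08 = 54.08 → 54
rgb(70, 102, 54) = #466636.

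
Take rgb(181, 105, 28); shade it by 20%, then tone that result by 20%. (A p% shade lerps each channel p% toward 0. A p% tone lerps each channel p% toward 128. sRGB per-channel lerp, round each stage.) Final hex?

#8E5D2B

Per channel, c → c + 0.2(0 − c):
  R: 181 − 36.2 = 144.8 → 145
  G: 105 + 0.2×(0−105) = 105 − 21 = 84 → 84
  B: 28 − 5.6 = 22.4 → 22
After the shade: rgb(145, 84, 22) = #915416.
A 20% tone moves each channel 20% toward 128:
  R: 145 − 3.4 = 141.6 → 142
  G: 84 + 0.2×(128−84) = 84 + 8.8 = 92.8 → 93
  B: 22 + 0.2×(128−22) = 22 + 21.2 = 43.2 → 43
rgb(142, 93, 43) = #8E5D2B.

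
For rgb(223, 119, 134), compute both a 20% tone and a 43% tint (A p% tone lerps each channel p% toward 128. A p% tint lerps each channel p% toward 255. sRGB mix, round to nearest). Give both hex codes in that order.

#cc7985, #edb1ba

20% tone:
  R: 223 + 0.2×(128−223) = 223 − 19 = 204 → 204
  G: 119 + 0.2×(128−119) = 119 + 1.8 = 120.8 → 121
  B: 134 − 1.2 = 132.8 → 133
  → #cc7985
43% tint:
  R: 223 + 0.43×(255−223) = 223 + 13.76 = 236.76 → 237
  G: 119 + 58.48 = 177.48 → 177
  B: 134 + 52.03 = 186.03 → 186
  → #edb1ba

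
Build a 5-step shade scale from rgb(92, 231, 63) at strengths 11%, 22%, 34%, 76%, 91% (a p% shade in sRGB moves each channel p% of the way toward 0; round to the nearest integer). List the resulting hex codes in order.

#52ce38, #48b431, #3d982a, #16370f, #081506

11%: (92 − 10.12 = 81.88→82, 231 − 25.41 = 205.59→206, 63 − 6.93 = 56.07→56) → #52ce38
22%: (92 − 20.24 = 71.76→72, 231 − 50.82 = 180.18→180, 63 − 13.86 = 49.14→49) → #48b431
34%: (92 − 31.28 = 60.72→61, 231 − 78.54 = 152.46→152, 63 − 21.42 = 41.58→42) → #3d982a
76%: (92 − 69.92 = 22.08→22, 231 − 175.56 = 55.44→55, 63 − 47.88 = 15.12→15) → #16370f
91%: (92 − 83.72 = 8.28→8, 231 − 210.21 = 20.79→21, 63 − 57.33 = 5.67→6) → #081506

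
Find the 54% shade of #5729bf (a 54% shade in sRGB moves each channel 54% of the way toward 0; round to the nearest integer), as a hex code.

#281358

#5729bf is rgb(87, 41, 191).
A 54% shade moves each channel 54% toward 0:
  R: 87 + 0.54×(0−87) = 87 − 46.98 = 40.02 → 40
  G: 41 − 22.14 = 18.86 → 19
  B: 191 + 0.54×(0−191) = 191 − 103.14 = 87.86 → 88
rgb(40, 19, 88) = #281358.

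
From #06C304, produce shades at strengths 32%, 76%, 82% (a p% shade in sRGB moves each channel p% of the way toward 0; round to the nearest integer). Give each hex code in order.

#06C304 is rgb(6, 195, 4).
32%: (6 − 1.92 = 4.08→4, 195 − 62.4 = 132.6→133, 4 − 1.28 = 2.72→3) → #048503
76%: (6 − 4.56 = 1.44→1, 195 − 148.2 = 46.8→47, 4 − 3.04 = 0.96→1) → #012F01
82%: (6 − 4.92 = 1.08→1, 195 − 159.9 = 35.1→35, 4 − 3.28 = 0.72→1) → #012301

#048503, #012F01, #012301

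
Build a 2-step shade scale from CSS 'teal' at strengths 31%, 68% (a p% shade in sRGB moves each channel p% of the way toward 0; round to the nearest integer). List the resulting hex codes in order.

#005858, #002929

CSS teal is rgb(0, 128, 128).
31%: (0→0, 128 − 39.68 = 88.32→88, 128 − 39.68 = 88.32→88) → #005858
68%: (0→0, 128 − 87.04 = 40.96→41, 128 − 87.04 = 40.96→41) → #002929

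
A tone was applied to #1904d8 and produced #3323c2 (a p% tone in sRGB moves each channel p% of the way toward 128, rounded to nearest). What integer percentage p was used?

25%

#1904d8 is rgb(25, 4, 216); #3323c2 is rgb(51, 35, 194).
On the G channel (widest range): 35 ≈ 4 + (p/100)(128 − 4), so p ≈ 100×(35 − 4)/(128 − 4) = 3100/124 = 25.00.
p = 25 reproduces all three channels after rounding.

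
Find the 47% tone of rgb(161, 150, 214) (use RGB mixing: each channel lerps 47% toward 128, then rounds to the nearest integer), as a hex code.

#918cae

Lerp each channel 47% toward 128:
  R: 161 + 0.47×(128−161) = 161 − 15.51 = 145.49 → 145
  G: 150 + 0.47×(128−150) = 150 − 10.34 = 139.66 → 140
  B: 214 + 0.47×(128−214) = 214 − 40.42 = 173.58 → 174
rgb(145, 140, 174) = #918cae.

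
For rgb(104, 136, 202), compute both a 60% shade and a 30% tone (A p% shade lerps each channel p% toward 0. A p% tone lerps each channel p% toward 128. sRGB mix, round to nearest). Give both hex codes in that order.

60% shade:
  R: 104 + 0.6×(0−104) = 104 − 62.4 = 41.6 → 42
  G: 136 + 0.6×(0−136) = 136 − 81.6 = 54.4 → 54
  B: 202 + 0.6×(0−202) = 202 − 121.2 = 80.8 → 81
  → #2A3651
30% tone:
  R: 104 + 7.2 = 111.2 → 111
  G: 136 + 0.3×(128−136) = 136 − 2.4 = 133.6 → 134
  B: 202 + 0.3×(128−202) = 202 − 22.2 = 179.8 → 180
  → #6F86B4

#2A3651, #6F86B4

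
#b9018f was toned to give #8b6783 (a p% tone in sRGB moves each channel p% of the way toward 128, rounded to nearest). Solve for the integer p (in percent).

80%

#b9018f is rgb(185, 1, 143); #8b6783 is rgb(139, 103, 131).
On the G channel (widest range): 103 ≈ 1 + (p/100)(128 − 1), so p ≈ 100×(103 − 1)/(128 − 1) = 10200/127 = 80.31.
p = 80 reproduces all three channels after rounding.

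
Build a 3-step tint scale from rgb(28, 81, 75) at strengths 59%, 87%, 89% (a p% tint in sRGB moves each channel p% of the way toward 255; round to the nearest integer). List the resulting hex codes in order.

#A2B8B5, #E1E8E8, #E6ECEB

59%: (28 + 133.93 = 161.93→162, 81 + 102.66 = 183.66→184, 75 + 106.2 = 181.2→181) → #A2B8B5
87%: (28 + 197.49 = 225.49→225, 81 + 151.38 = 232.38→232, 75 + 156.6 = 231.6→232) → #E1E8E8
89%: (28 + 202.03 = 230.03→230, 81 + 154.86 = 235.86→236, 75 + 160.2 = 235.2→235) → #E6ECEB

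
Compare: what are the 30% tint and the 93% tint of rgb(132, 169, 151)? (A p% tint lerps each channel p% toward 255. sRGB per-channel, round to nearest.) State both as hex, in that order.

30% tint:
  R: 132 + 0.3×(255−132) = 132 + 36.9 = 168.9 → 169
  G: 169 + 0.3×(255−169) = 169 + 25.8 = 194.8 → 195
  B: 151 + 0.3×(255−151) = 151 + 31.2 = 182.2 → 182
  → #a9c3b6
93% tint:
  R: 132 + 0.93×(255−132) = 132 + 114.39 = 246.39 → 246
  G: 169 + 0.93×(255−169) = 169 + 79.98 = 248.98 → 249
  B: 151 + 0.93×(255−151) = 151 + 96.72 = 247.72 → 248
  → #f6f9f8

#a9c3b6, #f6f9f8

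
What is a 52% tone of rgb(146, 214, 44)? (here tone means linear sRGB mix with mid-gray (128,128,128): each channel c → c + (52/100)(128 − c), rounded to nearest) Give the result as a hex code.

#89a958

Per channel, c → c + 0.52(128 − c):
  R: 146 − 9.36 = 136.64 → 137
  G: 214 + 0.52×(128−214) = 214 − 44.72 = 169.28 → 169
  B: 44 + 0.52×(128−44) = 44 + 43.68 = 87.68 → 88
rgb(137, 169, 88) = #89a958.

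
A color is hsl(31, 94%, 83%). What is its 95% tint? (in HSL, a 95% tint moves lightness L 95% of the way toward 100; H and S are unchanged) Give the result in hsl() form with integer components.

L moves 95% from 83 toward 100: 83 + 16.15 = 99.15 → 99.
H and S are unchanged.

hsl(31, 94%, 99%)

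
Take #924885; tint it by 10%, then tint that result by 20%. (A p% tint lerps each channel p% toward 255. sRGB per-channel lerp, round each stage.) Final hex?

#924885 is rgb(146, 72, 133).
Per channel, c → c + 0.1(255 − c):
  R: 146 + 0.1×(255−146) = 146 + 10.9 = 156.9 → 157
  G: 72 + 18.3 = 90.3 → 90
  B: 133 + 0.1×(255−133) = 133 + 12.2 = 145.2 → 145
After the tint: rgb(157, 90, 145) = #9D5A91.
Lerp each channel 20% toward 255:
  R: 157 + 19.6 = 176.6 → 177
  G: 90 + 33 = 123 → 123
  B: 145 + 22 = 167 → 167
rgb(177, 123, 167) = #B17BA7.

#B17BA7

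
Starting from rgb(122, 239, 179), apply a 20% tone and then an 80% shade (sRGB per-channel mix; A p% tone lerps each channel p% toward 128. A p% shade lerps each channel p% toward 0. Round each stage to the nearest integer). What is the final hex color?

Lerp each channel 20% toward 128:
  R: 122 + 1.2 = 123.2 → 123
  G: 239 + 0.2×(128−239) = 239 − 22.2 = 216.8 → 217
  B: 179 + 0.2×(128−179) = 179 − 10.2 = 168.8 → 169
After the tone: rgb(123, 217, 169) = #7bd9a9.
Lerp each channel 80% toward 0:
  R: 123 − 98.4 = 24.6 → 25
  G: 217 − 173.6 = 43.4 → 43
  B: 169 + 0.8×(0−169) = 169 − 135.2 = 33.8 → 34
rgb(25, 43, 34) = #192b22.

#192b22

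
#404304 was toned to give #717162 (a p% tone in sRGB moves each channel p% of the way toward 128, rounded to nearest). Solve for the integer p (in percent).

#404304 is rgb(64, 67, 4); #717162 is rgb(113, 113, 98).
On the B channel (widest range): 98 ≈ 4 + (p/100)(128 − 4), so p ≈ 100×(98 − 4)/(128 − 4) = 9400/124 = 75.81.
p = 76 reproduces all three channels after rounding.

76%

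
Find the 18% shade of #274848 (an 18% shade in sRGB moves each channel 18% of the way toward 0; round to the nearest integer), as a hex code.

#274848 is rgb(39, 72, 72).
Per channel, c → c + 0.18(0 − c):
  R: 39 + 0.18×(0−39) = 39 − 7.02 = 31.98 → 32
  G: 72 − 12.96 = 59.04 → 59
  B: 72 + 0.18×(0−72) = 72 − 12.96 = 59.04 → 59
rgb(32, 59, 59) = #203b3b.

#203b3b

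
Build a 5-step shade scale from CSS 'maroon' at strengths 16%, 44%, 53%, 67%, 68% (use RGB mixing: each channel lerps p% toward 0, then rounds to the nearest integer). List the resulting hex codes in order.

#6C0000, #480000, #3C0000, #2A0000, #290000

CSS maroon is rgb(128, 0, 0).
16%: (128 − 20.48 = 107.52→108, 0→0, 0→0) → #6C0000
44%: (128 − 56.32 = 71.68→72, 0→0, 0→0) → #480000
53%: (128 − 67.84 = 60.16→60, 0→0, 0→0) → #3C0000
67%: (128 − 85.76 = 42.24→42, 0→0, 0→0) → #2A0000
68%: (128 − 87.04 = 40.96→41, 0→0, 0→0) → #290000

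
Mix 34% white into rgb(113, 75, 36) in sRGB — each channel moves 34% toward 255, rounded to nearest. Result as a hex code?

#a1886e

Lerp each channel 34% toward 255:
  R: 113 + 0.34×(255−113) = 113 + 48.28 = 161.28 → 161
  G: 75 + 0.34×(255−75) = 75 + 61.2 = 136.2 → 136
  B: 36 + 0.34×(255−36) = 36 + 74.46 = 110.46 → 110
rgb(161, 136, 110) = #a1886e.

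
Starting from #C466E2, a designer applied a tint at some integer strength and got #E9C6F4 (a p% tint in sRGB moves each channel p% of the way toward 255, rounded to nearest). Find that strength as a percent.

#C466E2 is rgb(196, 102, 226); #E9C6F4 is rgb(233, 198, 244).
On the G channel (widest range): 198 ≈ 102 + (p/100)(255 − 102), so p ≈ 100×(198 − 102)/(255 − 102) = 9600/153 = 62.75.
p = 63 reproduces all three channels after rounding.

63%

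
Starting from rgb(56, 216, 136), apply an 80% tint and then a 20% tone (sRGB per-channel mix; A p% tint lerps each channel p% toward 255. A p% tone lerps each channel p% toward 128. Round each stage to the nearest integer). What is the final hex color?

#C6DFD2

Per channel, c → c + 0.8(255 − c):
  R: 56 + 159.2 = 215.2 → 215
  G: 216 + 0.8×(255−216) = 216 + 31.2 = 247.2 → 247
  B: 136 + 95.2 = 231.2 → 231
After the tint: rgb(215, 247, 231) = #D7F7E7.
Per channel, c → c + 0.2(128 − c):
  R: 215 + 0.2×(128−215) = 215 − 17.4 = 197.6 → 198
  G: 247 + 0.2×(128−247) = 247 − 23.8 = 223.2 → 223
  B: 231 + 0.2×(128−231) = 231 − 20.6 = 210.4 → 210
rgb(198, 223, 210) = #C6DFD2.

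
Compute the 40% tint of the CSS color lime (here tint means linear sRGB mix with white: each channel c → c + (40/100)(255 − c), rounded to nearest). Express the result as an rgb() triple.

rgb(102, 255, 102)

CSS lime is rgb(0, 255, 0).
A 40% tint moves each channel 40% toward 255:
  R: 0 + 0.4×(255−0) = 0 + 102 = 102 → 102
  G: 255 + 0.4×(255−255) = 255 + 0 = 255 → 255
  B: 0 + 0.4×(255−0) = 0 + 102 = 102 → 102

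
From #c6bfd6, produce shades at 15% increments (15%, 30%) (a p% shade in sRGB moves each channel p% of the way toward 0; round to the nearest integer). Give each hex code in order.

#a8a2b6, #8b8696

#c6bfd6 is rgb(198, 191, 214).
15%: (198 − 29.7 = 168.3→168, 191 − 28.65 = 162.35→162, 214 − 32.1 = 181.9→182) → #a8a2b6
30%: (198 − 59.4 = 138.6→139, 191 − 57.3 = 133.7→134, 214 − 64.2 = 149.8→150) → #8b8696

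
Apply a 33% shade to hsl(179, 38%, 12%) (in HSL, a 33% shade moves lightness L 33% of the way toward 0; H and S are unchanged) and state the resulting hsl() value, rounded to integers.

hsl(179, 38%, 8%)

L moves 33% from 12 toward 0: 12 − 3.96 = 8.04 → 8.
H and S are unchanged.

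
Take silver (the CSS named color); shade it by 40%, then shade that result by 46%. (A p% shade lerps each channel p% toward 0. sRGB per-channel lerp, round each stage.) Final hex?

#3E3E3E

CSS silver is rgb(192, 192, 192).
Per channel, c → c + 0.4(0 − c):
  R: 192 − 76.8 = 115.2 → 115
  G: 192 − 76.8 = 115.2 → 115
  B: 192 + 0.4×(0−192) = 192 − 76.8 = 115.2 → 115
After the shade: rgb(115, 115, 115) = #737373.
Lerp each channel 46% toward 0:
  R: 115 + 0.46×(0−115) = 115 − 52.9 = 62.1 → 62
  G: 115 + 0.46×(0−115) = 115 − 52.9 = 62.1 → 62
  B: 115 + 0.46×(0−115) = 115 − 52.9 = 62.1 → 62
rgb(62, 62, 62) = #3E3E3E.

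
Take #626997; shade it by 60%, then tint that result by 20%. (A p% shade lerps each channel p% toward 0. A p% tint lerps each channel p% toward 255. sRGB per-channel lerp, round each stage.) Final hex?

#626997 is rgb(98, 105, 151).
A 60% shade moves each channel 60% toward 0:
  R: 98 + 0.6×(0−98) = 98 − 58.8 = 39.2 → 39
  G: 105 − 63 = 42 → 42
  B: 151 − 90.6 = 60.4 → 60
After the shade: rgb(39, 42, 60) = #272A3C.
A 20% tint moves each channel 20% toward 255:
  R: 39 + 0.2×(255−39) = 39 + 43.2 = 82.2 → 82
  G: 42 + 0.2×(255−42) = 42 + 42.6 = 84.6 → 85
  B: 60 + 39 = 99 → 99
rgb(82, 85, 99) = #525563.

#525563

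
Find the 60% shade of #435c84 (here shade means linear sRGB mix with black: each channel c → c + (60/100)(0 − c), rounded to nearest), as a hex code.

#435c84 is rgb(67, 92, 132).
Lerp each channel 60% toward 0:
  R: 67 − 40.2 = 26.8 → 27
  G: 92 + 0.6×(0−92) = 92 − 55.2 = 36.8 → 37
  B: 132 − 79.2 = 52.8 → 53
rgb(27, 37, 53) = #1b2535.

#1b2535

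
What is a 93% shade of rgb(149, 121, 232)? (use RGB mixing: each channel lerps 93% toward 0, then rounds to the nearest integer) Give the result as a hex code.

Lerp each channel 93% toward 0:
  R: 149 − 138.57 = 10.43 → 10
  G: 121 − 112.53 = 8.47 → 8
  B: 232 − 215.76 = 16.24 → 16
rgb(10, 8, 16) = #0A0810.

#0A0810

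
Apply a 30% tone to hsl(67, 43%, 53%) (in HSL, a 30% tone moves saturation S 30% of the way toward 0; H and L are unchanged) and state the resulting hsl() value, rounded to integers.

hsl(67, 30%, 53%)

S moves 30% from 43 toward 0: 43 − 12.9 = 30.1 → 30.
H and L are unchanged.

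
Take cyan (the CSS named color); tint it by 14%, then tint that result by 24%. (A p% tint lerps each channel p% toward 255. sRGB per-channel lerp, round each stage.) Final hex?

#59FFFF

CSS cyan is rgb(0, 255, 255).
Lerp each channel 14% toward 255:
  R: 0 + 0.14×(255−0) = 0 + 35.7 = 35.7 → 36
  G: 255 + 0.14×(255−255) = 255 + 0 = 255 → 255
  B: 255 + 0 = 255 → 255
After the tint: rgb(36, 255, 255) = #24FFFF.
A 24% tint moves each channel 24% toward 255:
  R: 36 + 0.24×(255−36) = 36 + 52.56 = 88.56 → 89
  G: 255 + 0 = 255 → 255
  B: 255 + 0.24×(255−255) = 255 + 0 = 255 → 255
rgb(89, 255, 255) = #59FFFF.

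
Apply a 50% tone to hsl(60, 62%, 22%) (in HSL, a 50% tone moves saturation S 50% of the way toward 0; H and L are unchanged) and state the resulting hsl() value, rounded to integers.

hsl(60, 31%, 22%)

S moves 50% from 62 toward 0: 62 − 31 = 31 → 31.
H and L are unchanged.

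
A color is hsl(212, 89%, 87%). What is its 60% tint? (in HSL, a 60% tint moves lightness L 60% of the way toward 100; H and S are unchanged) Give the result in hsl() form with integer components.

hsl(212, 89%, 95%)

L moves 60% from 87 toward 100: 87 + 7.8 = 94.8 → 95.
H and S are unchanged.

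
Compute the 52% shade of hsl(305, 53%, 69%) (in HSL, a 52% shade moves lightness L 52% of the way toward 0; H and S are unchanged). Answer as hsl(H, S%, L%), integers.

hsl(305, 53%, 33%)

L moves 52% from 69 toward 0: 69 − 35.88 = 33.12 → 33.
H and S are unchanged.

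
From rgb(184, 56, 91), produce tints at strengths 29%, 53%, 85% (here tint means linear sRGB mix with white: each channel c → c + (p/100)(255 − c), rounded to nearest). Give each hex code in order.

29%: (184 + 20.59 = 204.59→205, 56 + 57.71 = 113.71→114, 91 + 47.56 = 138.56→139) → #CD728B
53%: (184 + 37.63 = 221.63→222, 56 + 105.47 = 161.47→161, 91 + 86.92 = 177.92→178) → #DEA1B2
85%: (184 + 60.35 = 244.35→244, 56 + 169.15 = 225.15→225, 91 + 139.4 = 230.4→230) → #F4E1E6

#CD728B, #DEA1B2, #F4E1E6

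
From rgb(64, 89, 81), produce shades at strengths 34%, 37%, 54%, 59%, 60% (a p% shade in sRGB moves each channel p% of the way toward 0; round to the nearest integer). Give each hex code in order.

34%: (64 − 21.76 = 42.24→42, 89 − 30.26 = 58.74→59, 81 − 27.54 = 53.46→53) → #2a3b35
37%: (64 − 23.68 = 40.32→40, 89 − 32.93 = 56.07→56, 81 − 29.97 = 51.03→51) → #283833
54%: (64 − 34.56 = 29.44→29, 89 − 48.06 = 40.94→41, 81 − 43.74 = 37.26→37) → #1d2925
59%: (64 − 37.76 = 26.24→26, 89 − 52.51 = 36.49→36, 81 − 47.79 = 33.21→33) → #1a2421
60%: (64 − 38.4 = 25.6→26, 89 − 53.4 = 35.6→36, 81 − 48.6 = 32.4→32) → #1a2420

#2a3b35, #283833, #1d2925, #1a2421, #1a2420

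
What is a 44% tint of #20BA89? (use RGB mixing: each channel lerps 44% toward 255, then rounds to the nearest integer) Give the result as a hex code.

#20BA89 is rgb(32, 186, 137).
A 44% tint moves each channel 44% toward 255:
  R: 32 + 0.44×(255−32) = 32 + 98.12 = 130.12 → 130
  G: 186 + 0.44×(255−186) = 186 + 30.36 = 216.36 → 216
  B: 137 + 0.44×(255−137) = 137 + 51.92 = 188.92 → 189
rgb(130, 216, 189) = #82D8BD.

#82D8BD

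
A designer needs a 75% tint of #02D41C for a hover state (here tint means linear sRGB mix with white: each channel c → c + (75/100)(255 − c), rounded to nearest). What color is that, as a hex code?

#02D41C is rgb(2, 212, 28).
Per channel, c → c + 0.75(255 − c):
  R: 2 + 189.75 = 191.75 → 192
  G: 212 + 0.75×(255−212) = 212 + 32.25 = 244.25 → 244
  B: 28 + 0.75×(255−28) = 28 + 170.25 = 198.25 → 198
rgb(192, 244, 198) = #C0F4C6.

#C0F4C6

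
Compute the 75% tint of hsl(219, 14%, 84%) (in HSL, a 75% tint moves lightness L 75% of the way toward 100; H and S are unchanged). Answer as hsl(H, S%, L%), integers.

hsl(219, 14%, 96%)

L moves 75% from 84 toward 100: 84 + 12 = 96 → 96.
H and S are unchanged.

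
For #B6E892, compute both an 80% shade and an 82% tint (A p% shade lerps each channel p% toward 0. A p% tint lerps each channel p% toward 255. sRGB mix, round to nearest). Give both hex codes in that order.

#B6E892 is rgb(182, 232, 146).
80% shade:
  R: 182 + 0.8×(0−182) = 182 − 145.6 = 36.4 → 36
  G: 232 − 185.6 = 46.4 → 46
  B: 146 + 0.8×(0−146) = 146 − 116.8 = 29.2 → 29
  → #242E1D
82% tint:
  R: 182 + 59.86 = 241.86 → 242
  G: 232 + 0.82×(255−232) = 232 + 18.86 = 250.86 → 251
  B: 146 + 0.82×(255−146) = 146 + 89.38 = 235.38 → 235
  → #F2FBEB

#242E1D, #F2FBEB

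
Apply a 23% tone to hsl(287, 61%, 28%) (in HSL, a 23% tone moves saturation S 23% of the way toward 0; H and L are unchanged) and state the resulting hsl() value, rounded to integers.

hsl(287, 47%, 28%)

S moves 23% from 61 toward 0: 61 − 14.03 = 46.97 → 47.
H and L are unchanged.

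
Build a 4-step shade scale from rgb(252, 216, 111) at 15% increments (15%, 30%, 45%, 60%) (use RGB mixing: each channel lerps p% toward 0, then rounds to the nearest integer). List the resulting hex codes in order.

#D6B85E, #B0974E, #8B773D, #65562C

15%: (252 − 37.8 = 214.2→214, 216 − 32.4 = 183.6→184, 111 − 16.65 = 94.35→94) → #D6B85E
30%: (252 − 75.6 = 176.4→176, 216 − 64.8 = 151.2→151, 111 − 33.3 = 77.7→78) → #B0974E
45%: (252 − 113.4 = 138.6→139, 216 − 97.2 = 118.8→119, 111 − 49.95 = 61.05→61) → #8B773D
60%: (252 − 151.2 = 100.8→101, 216 − 129.6 = 86.4→86, 111 − 66.6 = 44.4→44) → #65562C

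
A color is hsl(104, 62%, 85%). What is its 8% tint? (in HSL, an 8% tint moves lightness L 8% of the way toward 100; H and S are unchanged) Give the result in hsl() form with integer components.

L moves 8% from 85 toward 100: 85 + 1.2 = 86.2 → 86.
H and S are unchanged.

hsl(104, 62%, 86%)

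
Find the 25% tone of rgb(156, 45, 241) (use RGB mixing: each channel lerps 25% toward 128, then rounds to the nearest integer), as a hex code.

#9542d5

Lerp each channel 25% toward 128:
  R: 156 − 7 = 149 → 149
  G: 45 + 20.75 = 65.75 → 66
  B: 241 + 0.25×(128−241) = 241 − 28.25 = 212.75 → 213
rgb(149, 66, 213) = #9542d5.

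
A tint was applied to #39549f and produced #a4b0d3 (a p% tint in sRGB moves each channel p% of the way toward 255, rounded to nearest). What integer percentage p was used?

54%

#39549f is rgb(57, 84, 159); #a4b0d3 is rgb(164, 176, 211).
On the R channel (widest range): 164 ≈ 57 + (p/100)(255 − 57), so p ≈ 100×(164 − 57)/(255 − 57) = 10700/198 = 54.04.
p = 54 reproduces all three channels after rounding.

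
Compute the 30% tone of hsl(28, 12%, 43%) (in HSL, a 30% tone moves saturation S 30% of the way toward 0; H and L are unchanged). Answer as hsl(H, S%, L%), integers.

S moves 30% from 12 toward 0: 12 − 3.6 = 8.4 → 8.
H and L are unchanged.

hsl(28, 8%, 43%)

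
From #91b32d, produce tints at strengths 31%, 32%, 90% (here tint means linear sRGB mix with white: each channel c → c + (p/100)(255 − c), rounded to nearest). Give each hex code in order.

#b3cb6e, #b4cb70, #f4f7ea

#91b32d is rgb(145, 179, 45).
31%: (145 + 34.1 = 179.1→179, 179 + 23.56 = 202.56→203, 45 + 65.1 = 110.1→110) → #b3cb6e
32%: (145 + 35.2 = 180.2→180, 179 + 24.32 = 203.32→203, 45 + 67.2 = 112.2→112) → #b4cb70
90%: (145 + 99 = 244→244, 179 + 68.4 = 247.4→247, 45 + 189 = 234→234) → #f4f7ea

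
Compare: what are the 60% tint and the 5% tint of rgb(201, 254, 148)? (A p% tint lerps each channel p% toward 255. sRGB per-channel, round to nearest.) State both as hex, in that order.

60% tint:
  R: 201 + 0.6×(255−201) = 201 + 32.4 = 233.4 → 233
  G: 254 + 0.6×(255−254) = 254 + 0.6 = 254.6 → 255
  B: 148 + 0.6×(255−148) = 148 + 64.2 = 212.2 → 212
  → #E9FFD4
5% tint:
  R: 201 + 0.05×(255−201) = 201 + 2.7 = 203.7 → 204
  G: 254 + 0.05×(255−254) = 254 + 0.05 = 254.05 → 254
  B: 148 + 0.05×(255−148) = 148 + 5.35 = 153.35 → 153
  → #CCFE99

#E9FFD4, #CCFE99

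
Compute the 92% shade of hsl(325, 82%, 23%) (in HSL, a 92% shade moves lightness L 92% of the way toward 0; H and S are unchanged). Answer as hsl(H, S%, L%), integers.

L moves 92% from 23 toward 0: 23 − 21.16 = 1.84 → 2.
H and S are unchanged.

hsl(325, 82%, 2%)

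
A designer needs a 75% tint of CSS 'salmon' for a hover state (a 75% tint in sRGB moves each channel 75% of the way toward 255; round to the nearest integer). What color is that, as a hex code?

#FEDFDC

CSS salmon is rgb(250, 128, 114).
Per channel, c → c + 0.75(255 − c):
  R: 250 + 3.75 = 253.75 → 254
  G: 128 + 0.75×(255−128) = 128 + 95.25 = 223.25 → 223
  B: 114 + 105.75 = 219.75 → 220
rgb(254, 223, 220) = #FEDFDC.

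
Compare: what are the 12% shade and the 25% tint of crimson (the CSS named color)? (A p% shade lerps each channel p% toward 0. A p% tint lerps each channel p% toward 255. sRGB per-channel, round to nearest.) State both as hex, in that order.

CSS crimson is rgb(220, 20, 60).
12% shade:
  R: 220 − 26.4 = 193.6 → 194
  G: 20 + 0.12×(0−20) = 20 − 2.4 = 17.6 → 18
  B: 60 + 0.12×(0−60) = 60 − 7.2 = 52.8 → 53
  → #C21235
25% tint:
  R: 220 + 0.25×(255−220) = 220 + 8.75 = 228.75 → 229
  G: 20 + 0.25×(255−20) = 20 + 58.75 = 78.75 → 79
  B: 60 + 48.75 = 108.75 → 109
  → #E54F6D

#C21235, #E54F6D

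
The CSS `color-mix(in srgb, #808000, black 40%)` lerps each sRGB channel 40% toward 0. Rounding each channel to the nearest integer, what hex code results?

#808000 is rgb(128, 128, 0).
Lerp each channel 40% toward 0:
  R: 128 + 0.4×(0−128) = 128 − 51.2 = 76.8 → 77
  G: 128 + 0.4×(0−128) = 128 − 51.2 = 76.8 → 77
  B: 0 + 0.4×(0−0) = 0 + 0 = 0 → 0
rgb(77, 77, 0) = #4D4D00.

#4D4D00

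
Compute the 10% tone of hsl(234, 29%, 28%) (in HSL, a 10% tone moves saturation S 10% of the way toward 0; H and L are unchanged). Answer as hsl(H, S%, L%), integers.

hsl(234, 26%, 28%)

S moves 10% from 29 toward 0: 29 − 2.9 = 26.1 → 26.
H and L are unchanged.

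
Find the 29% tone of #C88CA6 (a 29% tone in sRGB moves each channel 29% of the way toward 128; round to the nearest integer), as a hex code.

#B3899B

#C88CA6 is rgb(200, 140, 166).
Lerp each channel 29% toward 128:
  R: 200 − 20.88 = 179.12 → 179
  G: 140 + 0.29×(128−140) = 140 − 3.48 = 136.52 → 137
  B: 166 + 0.29×(128−166) = 166 − 11.02 = 154.98 → 155
rgb(179, 137, 155) = #B3899B.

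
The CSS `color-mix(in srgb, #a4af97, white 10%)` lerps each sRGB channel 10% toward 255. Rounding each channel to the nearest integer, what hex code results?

#a4af97 is rgb(164, 175, 151).
A 10% tint moves each channel 10% toward 255:
  R: 164 + 0.1×(255−164) = 164 + 9.1 = 173.1 → 173
  G: 175 + 8 = 183 → 183
  B: 151 + 0.1×(255−151) = 151 + 10.4 = 161.4 → 161
rgb(173, 183, 161) = #adb7a1.

#adb7a1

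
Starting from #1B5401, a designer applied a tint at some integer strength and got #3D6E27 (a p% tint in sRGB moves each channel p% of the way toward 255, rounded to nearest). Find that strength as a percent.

15%

#1B5401 is rgb(27, 84, 1); #3D6E27 is rgb(61, 110, 39).
On the B channel (widest range): 39 ≈ 1 + (p/100)(255 − 1), so p ≈ 100×(39 − 1)/(255 − 1) = 3800/254 = 14.96.
p = 15 reproduces all three channels after rounding.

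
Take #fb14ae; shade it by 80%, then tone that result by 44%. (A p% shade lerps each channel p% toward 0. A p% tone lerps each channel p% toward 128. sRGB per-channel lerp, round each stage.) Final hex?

#543b4c

#fb14ae is rgb(251, 20, 174).
Per channel, c → c + 0.8(0 − c):
  R: 251 − 200.8 = 50.2 → 50
  G: 20 + 0.8×(0−20) = 20 − 16 = 4 → 4
  B: 174 + 0.8×(0−174) = 174 − 139.2 = 34.8 → 35
After the shade: rgb(50, 4, 35) = #320423.
Lerp each channel 44% toward 128:
  R: 50 + 0.44×(128−50) = 50 + 34.32 = 84.32 → 84
  G: 4 + 0.44×(128−4) = 4 + 54.56 = 58.56 → 59
  B: 35 + 0.44×(128−35) = 35 + 40.92 = 75.92 → 76
rgb(84, 59, 76) = #543b4c.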